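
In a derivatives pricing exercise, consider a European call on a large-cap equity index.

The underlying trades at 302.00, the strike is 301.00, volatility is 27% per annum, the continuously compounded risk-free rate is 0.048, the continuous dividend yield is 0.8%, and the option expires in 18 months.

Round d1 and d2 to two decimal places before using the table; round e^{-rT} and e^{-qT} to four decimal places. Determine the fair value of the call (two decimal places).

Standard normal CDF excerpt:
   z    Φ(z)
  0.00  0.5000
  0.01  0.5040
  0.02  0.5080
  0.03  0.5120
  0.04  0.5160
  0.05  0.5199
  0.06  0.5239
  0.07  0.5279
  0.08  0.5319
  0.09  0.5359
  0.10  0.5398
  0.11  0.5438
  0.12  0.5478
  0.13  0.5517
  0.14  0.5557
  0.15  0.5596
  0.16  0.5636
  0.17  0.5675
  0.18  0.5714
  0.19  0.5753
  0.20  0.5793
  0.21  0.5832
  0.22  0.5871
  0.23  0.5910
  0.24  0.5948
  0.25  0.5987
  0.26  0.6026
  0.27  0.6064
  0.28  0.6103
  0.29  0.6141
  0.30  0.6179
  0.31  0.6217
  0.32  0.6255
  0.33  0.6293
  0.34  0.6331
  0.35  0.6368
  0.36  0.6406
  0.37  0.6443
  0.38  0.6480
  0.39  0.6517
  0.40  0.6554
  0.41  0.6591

47.76

σ√T = 0.27 × 1.2247 = 0.3307
d₁ = [ln(302/301) + (0.048 − 0.008 + 0.27²/2)·1.5] / 0.3307 = [0.0033 + 0.1147] / 0.3307 = 0.3568 → 0.36
d₂ = d₁ − σ√T = 0.3568 − 0.3307 = 0.0261 → 0.03
exp(−qT) = exp(−0.008·1.5) = 0.9881;  exp(−rT) = exp(−0.048·1.5) = 0.9305
N(d₁) = N(0.36) = 0.6406;  N(d₂) = N(0.03) = 0.5120
C = 302·0.9881·0.6406 − 301·0.9305·0.5120 = 191.1590 − 143.4012 = 47.7578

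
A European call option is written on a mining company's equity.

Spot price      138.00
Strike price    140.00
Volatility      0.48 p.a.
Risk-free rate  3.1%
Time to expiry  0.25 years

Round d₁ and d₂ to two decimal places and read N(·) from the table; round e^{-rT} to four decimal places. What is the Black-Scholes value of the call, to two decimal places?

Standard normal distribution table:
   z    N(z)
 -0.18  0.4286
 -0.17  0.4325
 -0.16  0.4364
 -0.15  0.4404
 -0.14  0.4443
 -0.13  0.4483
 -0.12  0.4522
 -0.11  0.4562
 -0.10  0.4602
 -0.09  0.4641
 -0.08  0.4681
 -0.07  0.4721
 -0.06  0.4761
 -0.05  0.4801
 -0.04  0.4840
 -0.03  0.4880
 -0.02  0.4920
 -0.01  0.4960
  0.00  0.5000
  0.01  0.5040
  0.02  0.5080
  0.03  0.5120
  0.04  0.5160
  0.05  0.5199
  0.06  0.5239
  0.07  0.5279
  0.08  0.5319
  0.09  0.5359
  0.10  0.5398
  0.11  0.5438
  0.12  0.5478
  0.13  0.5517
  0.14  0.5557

12.77

σ√T = 0.48·√0.25 = 0.2400
d₁ = [ln(138/140) + (0.031 + 0.48²/2)·0.25] / 0.2400 = [-0.0144 + 0.0365] / 0.2400 = 0.0923 ≈ 0.09
d₂ = d₁ − σ√T = 0.0923 − 0.2400 = -0.1477 ≈ -0.15
e^(−rT) = e^(−0.031·0.25) = 0.9923
N(d₁) = N(0.09) = 0.5359;  N(d₂) = N(-0.15) = 0.4404
C = 138·0.5359 − 140·0.9923·0.4404 = 73.9542 − 61.1812 = 12.7730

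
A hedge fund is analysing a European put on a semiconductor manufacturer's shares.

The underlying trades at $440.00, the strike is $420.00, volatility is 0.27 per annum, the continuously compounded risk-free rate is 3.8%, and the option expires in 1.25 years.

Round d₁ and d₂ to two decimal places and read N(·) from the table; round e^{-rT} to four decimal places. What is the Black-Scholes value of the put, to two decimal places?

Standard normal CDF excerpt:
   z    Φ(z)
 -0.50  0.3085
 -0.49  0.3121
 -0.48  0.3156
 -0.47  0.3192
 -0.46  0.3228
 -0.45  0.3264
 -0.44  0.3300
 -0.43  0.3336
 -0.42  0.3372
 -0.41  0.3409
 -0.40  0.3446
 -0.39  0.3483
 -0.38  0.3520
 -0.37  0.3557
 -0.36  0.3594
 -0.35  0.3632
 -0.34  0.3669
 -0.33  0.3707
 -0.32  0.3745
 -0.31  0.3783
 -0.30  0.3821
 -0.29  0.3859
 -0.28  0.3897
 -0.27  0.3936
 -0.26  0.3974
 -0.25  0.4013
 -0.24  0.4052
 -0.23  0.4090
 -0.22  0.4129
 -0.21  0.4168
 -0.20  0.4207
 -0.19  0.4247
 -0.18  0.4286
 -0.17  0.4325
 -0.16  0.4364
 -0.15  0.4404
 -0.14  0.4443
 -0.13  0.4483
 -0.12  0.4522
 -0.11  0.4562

$32.75

σ√T = 0.27 × 1.1180 = 0.3019
ln(S/K) + (r + σ²/2)T = ln(440/420) + (0.038 + 0.27²/2)·1.25 = 0.0465 + 0.0931 = 0.1396
d₁ = 0.1396 / 0.3019 = 0.4624 → 0.46
d₂ = d₁ − σ√T = 0.4624 − 0.3019 = 0.1605 → 0.16
e^(−rT) = e^(−0.038·1.25) = 0.9536
P = 420·0.9536·N(-0.16) − 440·N(-0.46) = 420·0.9536·0.4364 − 440·0.3228 = 174.7834 − 142.0320 = 32.7514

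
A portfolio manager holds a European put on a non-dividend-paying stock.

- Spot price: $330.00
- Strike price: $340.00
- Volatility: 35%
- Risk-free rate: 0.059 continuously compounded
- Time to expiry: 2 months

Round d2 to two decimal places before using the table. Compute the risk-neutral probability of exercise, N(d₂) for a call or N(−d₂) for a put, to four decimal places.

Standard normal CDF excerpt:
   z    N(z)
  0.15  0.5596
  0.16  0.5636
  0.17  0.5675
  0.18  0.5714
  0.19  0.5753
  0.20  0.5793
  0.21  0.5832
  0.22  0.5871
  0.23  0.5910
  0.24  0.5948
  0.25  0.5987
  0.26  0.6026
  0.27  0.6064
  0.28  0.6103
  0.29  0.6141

0.5832

T = 0.1667;  σ√T = 0.1429
d₁ = [ln(330/340) + (0.059 + ½·0.35²)·0.1667] / (σ√T) = (-0.0299 + 0.0200) / 0.1429 = -0.0687 ⇒ -0.07
d₂ = -0.0687 − 0.1429 = -0.2116 ⇒ -0.21
Pr(exercise) under Q = N(−d₂) = N(0.21) = 0.5832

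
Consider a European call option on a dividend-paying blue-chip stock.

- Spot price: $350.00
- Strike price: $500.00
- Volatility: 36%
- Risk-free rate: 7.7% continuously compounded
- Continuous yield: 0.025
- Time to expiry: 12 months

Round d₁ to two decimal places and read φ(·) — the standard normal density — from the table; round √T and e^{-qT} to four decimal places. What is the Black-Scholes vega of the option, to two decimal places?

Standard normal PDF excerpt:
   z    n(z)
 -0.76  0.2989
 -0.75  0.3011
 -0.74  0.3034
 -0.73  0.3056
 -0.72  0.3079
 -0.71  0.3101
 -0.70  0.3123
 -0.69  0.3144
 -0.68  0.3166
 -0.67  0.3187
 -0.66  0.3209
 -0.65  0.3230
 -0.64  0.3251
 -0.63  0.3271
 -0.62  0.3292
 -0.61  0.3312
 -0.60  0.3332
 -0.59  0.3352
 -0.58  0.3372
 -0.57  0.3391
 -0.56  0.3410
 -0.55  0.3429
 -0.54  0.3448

T = 1;  σ√T = 0.3600
d₁ = [ln(350/500) + (0.077 − 0.025 + 0.36²/2)·1] / 0.3600 = [-0.3567 + 0.1168] / 0.3600 = -0.6663 → -0.67
√T = √1 = 1.0000
φ(d₁) = φ(-0.67) = 0.3187
exp(−qT) = exp(−0.025·1) = 0.9753
vega = S·exp(−qT)·φ(d₁)·√T = 350·0.9753·0.3187·1.0000 = 108.7898
(The put has the same vega.)

108.79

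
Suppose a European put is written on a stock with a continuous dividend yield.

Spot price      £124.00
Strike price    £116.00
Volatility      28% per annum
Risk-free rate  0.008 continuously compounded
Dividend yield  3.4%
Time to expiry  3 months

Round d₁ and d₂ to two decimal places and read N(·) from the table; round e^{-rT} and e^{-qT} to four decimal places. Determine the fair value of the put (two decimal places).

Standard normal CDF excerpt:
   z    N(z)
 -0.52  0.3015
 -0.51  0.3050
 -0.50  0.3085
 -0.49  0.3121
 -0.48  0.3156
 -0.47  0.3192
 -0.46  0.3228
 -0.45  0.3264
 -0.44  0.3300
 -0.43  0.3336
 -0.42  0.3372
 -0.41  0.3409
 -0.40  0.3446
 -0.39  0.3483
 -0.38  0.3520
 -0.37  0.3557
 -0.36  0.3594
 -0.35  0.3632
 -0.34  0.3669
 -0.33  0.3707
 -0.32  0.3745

σ√T = 0.28 × 0.5000 = 0.1400
d₁ = [ln(124/116) + (0.008 − 0.034 + 0.28²/2)·0.25] / 0.1400 = [0.0667 + 0.0033] / 0.1400 = 0.4999 ≈ 0.50
d₂ = d₁ − σ√T = 0.4999 − 0.1400 = 0.3599 ≈ 0.36
exp(−qT) = exp(−0.034·0.25) = 0.9915;  exp(−rT) = exp(−0.008·0.25) = 0.9980
N(−d₂) = N(-0.36) = 0.3594;  N(−d₁) = N(-0.50) = 0.3085
P = 116·0.9980·0.3594 − 124·0.9915·0.3085 = 41.6070 − 37.9288 = 3.6782

£3.68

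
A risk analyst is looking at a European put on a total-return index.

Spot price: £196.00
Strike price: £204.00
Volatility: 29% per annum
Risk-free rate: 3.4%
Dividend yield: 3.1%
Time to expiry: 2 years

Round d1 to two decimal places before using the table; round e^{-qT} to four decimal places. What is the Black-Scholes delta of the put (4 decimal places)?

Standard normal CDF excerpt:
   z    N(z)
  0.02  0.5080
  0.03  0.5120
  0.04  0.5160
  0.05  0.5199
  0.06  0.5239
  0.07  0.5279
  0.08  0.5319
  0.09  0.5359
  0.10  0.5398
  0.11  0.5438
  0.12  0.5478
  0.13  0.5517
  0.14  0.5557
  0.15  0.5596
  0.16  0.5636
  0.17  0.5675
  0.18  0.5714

-0.4250

σ√T = 0.29·√2 = 0.4101
d₁ = [ln(196/204) + (0.034 − 0.031 + 0.29²/2)·2] / 0.4101 = [-0.0400 + 0.0901] / 0.4101 = 0.1221 → 0.12
N(d₁) = N(0.12) = 0.5478
Δ_put = exp(−qT)·(N(d₁) − 1) = 0.9399·(0.5478 − 1) = -0.4250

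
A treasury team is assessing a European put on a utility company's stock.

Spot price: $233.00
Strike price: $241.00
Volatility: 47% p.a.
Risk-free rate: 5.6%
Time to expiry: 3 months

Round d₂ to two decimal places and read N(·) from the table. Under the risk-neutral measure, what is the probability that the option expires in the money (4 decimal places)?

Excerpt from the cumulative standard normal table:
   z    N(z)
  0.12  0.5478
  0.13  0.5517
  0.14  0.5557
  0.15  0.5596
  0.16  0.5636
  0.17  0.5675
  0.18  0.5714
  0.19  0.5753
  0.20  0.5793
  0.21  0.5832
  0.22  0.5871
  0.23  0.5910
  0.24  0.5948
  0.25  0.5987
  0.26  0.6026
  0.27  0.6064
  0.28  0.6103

σ√T = 0.47 × 0.5000 = 0.2350
d₁ = [ln(233/241) + (0.056 + ½·0.47²)·0.25] / (σ√T) = (-0.0338 + 0.0416) / 0.2350 = 0.0334 ≈ 0.03
d₂ = 0.0334 − 0.2350 = -0.2016 ≈ -0.20
Risk-neutral Pr[S_T < K] = N(−d₂) = N(0.20) = 0.5793

0.5793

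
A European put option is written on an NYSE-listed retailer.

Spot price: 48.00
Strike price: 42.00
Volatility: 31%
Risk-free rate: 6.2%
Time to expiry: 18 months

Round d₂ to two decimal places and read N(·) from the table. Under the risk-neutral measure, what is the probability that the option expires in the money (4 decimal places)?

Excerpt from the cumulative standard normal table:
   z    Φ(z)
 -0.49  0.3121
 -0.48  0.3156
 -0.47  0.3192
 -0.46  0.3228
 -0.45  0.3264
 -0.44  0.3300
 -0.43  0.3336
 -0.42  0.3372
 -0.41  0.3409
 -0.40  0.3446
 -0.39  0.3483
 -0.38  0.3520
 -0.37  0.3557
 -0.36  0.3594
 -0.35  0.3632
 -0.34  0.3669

σ√T = 0.31·√1.5 = 0.3797
d₁ = [ln(48/42) + (0.062 + 0.31²/2)·1.5] / 0.3797 = [0.1335 + 0.1651] / 0.3797 = 0.7865 which rounds to 0.79
d₂ = d₁ − σ√T = 0.7865 − 0.3797 = 0.4068 which rounds to 0.41
Pr(exercise) under Q = N(−d₂) = N(-0.41) = 0.3409

0.3409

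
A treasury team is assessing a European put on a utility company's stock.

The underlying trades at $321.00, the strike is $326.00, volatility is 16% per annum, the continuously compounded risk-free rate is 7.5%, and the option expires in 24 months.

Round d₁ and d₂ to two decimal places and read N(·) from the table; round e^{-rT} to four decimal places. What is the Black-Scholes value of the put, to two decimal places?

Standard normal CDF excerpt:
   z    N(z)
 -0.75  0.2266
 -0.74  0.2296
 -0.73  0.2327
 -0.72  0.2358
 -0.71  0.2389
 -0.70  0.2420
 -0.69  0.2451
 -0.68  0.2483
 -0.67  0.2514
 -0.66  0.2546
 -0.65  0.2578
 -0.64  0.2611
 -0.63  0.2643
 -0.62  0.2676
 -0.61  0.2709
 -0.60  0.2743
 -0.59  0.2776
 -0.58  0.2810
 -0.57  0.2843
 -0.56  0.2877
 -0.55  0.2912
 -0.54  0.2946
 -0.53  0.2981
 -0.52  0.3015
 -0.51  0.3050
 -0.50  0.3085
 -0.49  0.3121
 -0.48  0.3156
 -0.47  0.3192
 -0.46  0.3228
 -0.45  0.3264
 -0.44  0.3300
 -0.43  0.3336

σ√T = 0.16 × 1.4142 = 0.2263
d₁ = [ln(321/326) + (0.075 + 0.16²/2)·2] / 0.2263 = [-0.0155 + 0.1756] / 0.2263 = 0.7077 ⇒ 0.71
d₂ = d₁ − σ√T = 0.7077 − 0.2263 = 0.4815 ⇒ 0.48
exp(−rT) = exp(−0.075·2) = 0.8607
N(−d₂) = N(-0.48) = 0.3156;  N(−d₁) = N(-0.71) = 0.2389
P = 326·0.8607·0.3156 − 321·0.2389 = 88.5536 − 76.6869 = 11.8667

$11.87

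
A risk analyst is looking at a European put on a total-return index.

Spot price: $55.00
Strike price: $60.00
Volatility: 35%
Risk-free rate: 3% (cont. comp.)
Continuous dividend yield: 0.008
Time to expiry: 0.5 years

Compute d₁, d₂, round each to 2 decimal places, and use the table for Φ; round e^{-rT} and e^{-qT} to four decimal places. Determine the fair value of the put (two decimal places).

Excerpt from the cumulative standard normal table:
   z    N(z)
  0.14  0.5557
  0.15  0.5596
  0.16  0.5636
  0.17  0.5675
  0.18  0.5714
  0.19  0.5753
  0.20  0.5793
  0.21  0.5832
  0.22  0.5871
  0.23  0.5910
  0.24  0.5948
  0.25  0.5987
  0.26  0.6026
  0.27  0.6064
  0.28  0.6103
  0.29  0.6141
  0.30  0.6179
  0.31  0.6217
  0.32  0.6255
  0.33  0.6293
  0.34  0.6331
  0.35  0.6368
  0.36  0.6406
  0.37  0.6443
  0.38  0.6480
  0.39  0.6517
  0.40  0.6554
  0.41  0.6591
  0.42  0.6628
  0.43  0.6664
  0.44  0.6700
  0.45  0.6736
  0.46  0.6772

$8.09

T = 0.5;  σ√T = 0.2475
d₁ = [ln(55/60) + (0.03 − 0.008 + 0.35²/2)·0.5] / 0.2475 = [-0.0870 + 0.0416] / 0.2475 = -0.1834 which rounds to -0.18
d₂ = d₁ − σ√T = -0.1834 − 0.2475 = -0.4309 which rounds to -0.43
e^(−qT) = e^(−0.008·0.5) = 0.9960;  e^(−rT) = e^(−0.03·0.5) = 0.9851
P = 60·0.9851·N(0.43) − 55·0.9960·N(0.18) = 60·0.9851·0.6664 − 55·0.9960·0.5714 = 39.3882 − 31.3013 = 8.0869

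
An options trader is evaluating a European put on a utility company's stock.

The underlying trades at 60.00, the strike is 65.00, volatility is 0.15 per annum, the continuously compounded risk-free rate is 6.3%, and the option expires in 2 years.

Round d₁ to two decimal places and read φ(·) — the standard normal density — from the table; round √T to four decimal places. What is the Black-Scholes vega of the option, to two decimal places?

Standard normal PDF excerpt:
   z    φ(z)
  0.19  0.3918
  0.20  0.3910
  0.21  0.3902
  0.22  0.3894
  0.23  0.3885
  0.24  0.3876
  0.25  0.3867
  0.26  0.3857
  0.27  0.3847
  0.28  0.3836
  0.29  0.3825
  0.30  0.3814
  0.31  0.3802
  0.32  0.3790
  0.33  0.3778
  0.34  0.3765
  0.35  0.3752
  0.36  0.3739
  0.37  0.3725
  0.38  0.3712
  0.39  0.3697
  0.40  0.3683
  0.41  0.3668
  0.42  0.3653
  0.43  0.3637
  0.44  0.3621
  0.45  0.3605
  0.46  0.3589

σ√T = 0.15·√2 = 0.2121
ln(S/K) + (r + σ²/2)T = ln(60/65) + (0.063 + 0.15²/2)·2 = -0.0800 + 0.1485 = 0.0685
d₁ = 0.0685 / 0.2121 = 0.3227 which rounds to 0.32
√T = √2 = 1.4142
φ(d₁) = φ(0.32) = 0.3790
vega = S·φ(d₁)·√T = 60·0.3790·1.4142 = 32.1589

32.16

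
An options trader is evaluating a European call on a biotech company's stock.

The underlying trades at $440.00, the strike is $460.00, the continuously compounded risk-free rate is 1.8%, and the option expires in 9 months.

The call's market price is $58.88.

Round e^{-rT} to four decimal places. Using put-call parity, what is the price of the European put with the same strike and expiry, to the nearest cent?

$72.72

e^(−rT) = e^(−0.018·0.75) = 0.9866
Put-call parity: C − P = S − K·e^(−rT) = 440 − 460·0.9866 = 440 − 453.8360 = -13.8360
P = C − (C − P) = 58.88 − (-13.8360) = 72.7160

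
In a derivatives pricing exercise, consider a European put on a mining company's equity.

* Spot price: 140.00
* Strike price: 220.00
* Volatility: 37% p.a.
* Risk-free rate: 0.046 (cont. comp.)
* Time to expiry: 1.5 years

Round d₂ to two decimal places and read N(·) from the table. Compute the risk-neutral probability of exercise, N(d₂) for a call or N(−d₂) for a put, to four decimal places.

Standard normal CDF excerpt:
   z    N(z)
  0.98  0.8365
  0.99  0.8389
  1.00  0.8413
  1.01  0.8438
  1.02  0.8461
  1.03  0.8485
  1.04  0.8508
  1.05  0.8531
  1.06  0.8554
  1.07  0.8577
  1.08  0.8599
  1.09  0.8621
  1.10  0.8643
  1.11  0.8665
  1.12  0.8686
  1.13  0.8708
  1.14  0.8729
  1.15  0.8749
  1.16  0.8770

0.8577

σ√T = 0.37·√1.5 = 0.4532
d₁ = [ln(140/220) + (0.046 + 0.37²/2)·1.5] / 0.4532 = [-0.4520 + 0.1717] / 0.4532 = -0.6186 which rounds to -0.62
d₂ = d₁ − σ√T = -0.6186 − 0.4532 = -1.0717 which rounds to -1.07
Risk-neutral Pr[S_T < K] = N(−d₂) = N(1.07) = 0.8577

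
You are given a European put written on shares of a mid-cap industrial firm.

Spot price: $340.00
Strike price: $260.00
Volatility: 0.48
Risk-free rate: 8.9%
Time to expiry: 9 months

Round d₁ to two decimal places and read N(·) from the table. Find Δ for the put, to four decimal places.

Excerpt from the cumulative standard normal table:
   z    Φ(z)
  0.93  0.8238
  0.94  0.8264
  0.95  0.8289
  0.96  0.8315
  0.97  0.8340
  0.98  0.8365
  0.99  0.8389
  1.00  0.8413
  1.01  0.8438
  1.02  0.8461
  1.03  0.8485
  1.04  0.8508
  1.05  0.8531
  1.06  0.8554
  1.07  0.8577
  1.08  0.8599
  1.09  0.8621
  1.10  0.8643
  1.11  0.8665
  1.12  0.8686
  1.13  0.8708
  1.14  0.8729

T = 0.75;  σ√T = 0.4157
d₁ = [ln(340/260) + (0.089 + 0.48²/2)·0.75] / 0.4157 = [0.2683 + 0.1532] / 0.4157 = 1.0138 ≈ 1.01
N(d₁) = N(1.01) = 0.8438
Δ_put = N(d₁) − 1 = 0.8438 − 1 = -0.1562

-0.1562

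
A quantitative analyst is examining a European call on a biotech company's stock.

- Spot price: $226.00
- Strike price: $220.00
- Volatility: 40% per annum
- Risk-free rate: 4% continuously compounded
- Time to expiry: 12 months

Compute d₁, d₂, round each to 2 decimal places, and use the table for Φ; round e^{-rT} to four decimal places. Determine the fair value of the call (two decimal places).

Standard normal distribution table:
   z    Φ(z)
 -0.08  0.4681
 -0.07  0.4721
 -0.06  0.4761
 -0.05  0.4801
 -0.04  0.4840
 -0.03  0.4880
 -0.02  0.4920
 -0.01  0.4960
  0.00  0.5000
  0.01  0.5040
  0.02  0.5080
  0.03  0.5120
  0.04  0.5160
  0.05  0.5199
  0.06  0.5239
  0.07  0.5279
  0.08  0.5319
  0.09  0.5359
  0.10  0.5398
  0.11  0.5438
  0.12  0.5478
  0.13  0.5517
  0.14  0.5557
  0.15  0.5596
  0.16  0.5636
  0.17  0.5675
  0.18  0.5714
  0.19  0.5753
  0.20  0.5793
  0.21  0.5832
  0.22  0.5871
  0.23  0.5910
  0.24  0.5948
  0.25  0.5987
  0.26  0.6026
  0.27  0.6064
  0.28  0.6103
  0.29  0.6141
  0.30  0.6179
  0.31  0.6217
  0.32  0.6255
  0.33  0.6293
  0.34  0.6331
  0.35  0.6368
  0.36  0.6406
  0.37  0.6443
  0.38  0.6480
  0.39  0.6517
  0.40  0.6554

$42.46

σ√T = 0.4·√1 = 0.4000
ln(S/K) + (r + σ²/2)T = ln(226/220) + (0.04 + 0.4²/2)·1 = 0.0269 + 0.1200 = 0.1469
d₁ = 0.1469 / 0.4000 = 0.3673 → 0.37
d₂ = d₁ − σ√T = 0.3673 − 0.4000 = -0.0327 → -0.03
e^(−rT) = e^(−0.04·1) = 0.9608
N(d₁) = N(0.37) = 0.6443;  N(d₂) = N(-0.03) = 0.4880
C = 226·0.6443 − 220·0.9608·0.4880 = 145.6118 − 103.1515 = 42.4603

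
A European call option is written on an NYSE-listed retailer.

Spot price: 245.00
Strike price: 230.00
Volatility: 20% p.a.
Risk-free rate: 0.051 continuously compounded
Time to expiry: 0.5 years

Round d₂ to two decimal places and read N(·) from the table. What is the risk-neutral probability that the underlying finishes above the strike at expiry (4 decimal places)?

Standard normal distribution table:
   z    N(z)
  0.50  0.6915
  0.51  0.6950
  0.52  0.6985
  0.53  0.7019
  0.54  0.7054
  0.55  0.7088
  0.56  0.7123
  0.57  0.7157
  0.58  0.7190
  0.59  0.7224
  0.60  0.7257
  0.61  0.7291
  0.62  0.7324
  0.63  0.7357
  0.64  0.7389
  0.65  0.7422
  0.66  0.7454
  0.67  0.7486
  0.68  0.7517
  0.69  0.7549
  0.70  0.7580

0.7123

σ√T = 0.2 × 0.7071 = 0.1414
ln(S/K) + (r + σ²/2)T = ln(245/230) + (0.051 + 0.2²/2)·0.5 = 0.0632 + 0.0355 = 0.0987
d₁ = 0.0987 / 0.1414 = 0.6978 ⇒ 0.70
d₂ = d₁ − σ√T = 0.6978 − 0.1414 = 0.5563 ⇒ 0.56
Risk-neutral Pr[S_T > K] = N(d₂) = N(0.56) = 0.7123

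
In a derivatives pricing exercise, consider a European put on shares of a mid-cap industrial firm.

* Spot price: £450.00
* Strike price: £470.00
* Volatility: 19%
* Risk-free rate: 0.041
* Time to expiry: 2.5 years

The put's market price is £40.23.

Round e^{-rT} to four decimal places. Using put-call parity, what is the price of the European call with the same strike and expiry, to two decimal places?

e^(−rT) = e^(−0.041·2.5) = 0.9026
Put-call parity: C − P = S − K·e^(−rT) = 450 − 470·0.9026 = 450 − 424.2220 = 25.7780
C = P + (C − P) = 40.23 + (25.7780) = 66.0080

£66.01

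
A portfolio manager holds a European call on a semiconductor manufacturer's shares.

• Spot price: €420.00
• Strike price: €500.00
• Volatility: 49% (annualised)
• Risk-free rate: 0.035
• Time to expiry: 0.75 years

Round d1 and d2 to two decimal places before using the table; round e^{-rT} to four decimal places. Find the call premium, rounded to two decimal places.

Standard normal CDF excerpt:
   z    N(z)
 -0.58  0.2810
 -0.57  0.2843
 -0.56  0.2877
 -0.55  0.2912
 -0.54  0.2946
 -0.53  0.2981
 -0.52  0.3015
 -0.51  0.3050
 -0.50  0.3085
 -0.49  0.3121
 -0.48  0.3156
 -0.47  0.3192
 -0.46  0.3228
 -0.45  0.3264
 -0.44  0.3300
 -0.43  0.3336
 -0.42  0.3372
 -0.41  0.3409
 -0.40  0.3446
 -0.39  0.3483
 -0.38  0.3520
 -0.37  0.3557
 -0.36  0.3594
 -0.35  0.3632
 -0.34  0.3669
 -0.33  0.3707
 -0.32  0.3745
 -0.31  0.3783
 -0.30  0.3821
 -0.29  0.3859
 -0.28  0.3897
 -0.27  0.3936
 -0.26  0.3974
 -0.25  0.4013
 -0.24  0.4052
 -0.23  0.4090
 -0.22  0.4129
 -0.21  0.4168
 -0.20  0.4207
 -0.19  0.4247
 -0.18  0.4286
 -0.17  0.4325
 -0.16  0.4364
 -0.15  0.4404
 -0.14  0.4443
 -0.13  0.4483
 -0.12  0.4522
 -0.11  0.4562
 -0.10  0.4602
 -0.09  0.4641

σ√T = 0.49·√0.75 = 0.4244
ln(S/K) + (r + σ²/2)T = ln(420/500) + (0.035 + 0.49²/2)·0.75 = -0.1744 + 0.1163 = -0.0581
d₁ = -0.0581 / 0.4244 = -0.1368 ≈ -0.14
d₂ = d₁ − σ√T = -0.1368 − 0.4244 = -0.5612 ≈ -0.56
exp(−rT) = exp(−0.035·0.75) = 0.9741
N(d₁) = N(-0.14) = 0.4443;  N(d₂) = N(-0.56) = 0.2877
C = 420·0.4443 − 500·0.9741·0.2877 = 186.6060 − 140.1243 = 46.4817

€46.48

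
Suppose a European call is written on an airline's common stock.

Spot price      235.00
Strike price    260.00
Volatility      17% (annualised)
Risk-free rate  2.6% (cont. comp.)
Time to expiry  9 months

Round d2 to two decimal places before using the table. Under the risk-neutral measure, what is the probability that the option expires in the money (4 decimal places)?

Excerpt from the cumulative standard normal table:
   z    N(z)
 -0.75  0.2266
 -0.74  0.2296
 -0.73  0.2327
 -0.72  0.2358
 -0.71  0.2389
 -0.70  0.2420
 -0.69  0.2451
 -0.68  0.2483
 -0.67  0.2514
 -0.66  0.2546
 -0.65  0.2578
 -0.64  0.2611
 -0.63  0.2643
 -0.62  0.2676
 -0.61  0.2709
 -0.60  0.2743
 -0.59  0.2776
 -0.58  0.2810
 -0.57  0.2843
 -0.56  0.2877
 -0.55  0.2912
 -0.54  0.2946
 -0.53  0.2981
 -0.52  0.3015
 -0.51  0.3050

0.2643

σ√T = 0.17 × 0.8660 = 0.1472
ln(S/K) + (r + σ²/2)T = ln(235/260) + (0.026 + 0.17²/2)·0.75 = -0.1011 + 0.0303 = -0.0708
d₁ = -0.0708 / 0.1472 = -0.4806 which rounds to -0.48
d₂ = d₁ − σ√T = -0.4806 − 0.1472 = -0.6278 which rounds to -0.63
Risk-neutral Pr[S_T > K] = N(d₂) = N(-0.63) = 0.2643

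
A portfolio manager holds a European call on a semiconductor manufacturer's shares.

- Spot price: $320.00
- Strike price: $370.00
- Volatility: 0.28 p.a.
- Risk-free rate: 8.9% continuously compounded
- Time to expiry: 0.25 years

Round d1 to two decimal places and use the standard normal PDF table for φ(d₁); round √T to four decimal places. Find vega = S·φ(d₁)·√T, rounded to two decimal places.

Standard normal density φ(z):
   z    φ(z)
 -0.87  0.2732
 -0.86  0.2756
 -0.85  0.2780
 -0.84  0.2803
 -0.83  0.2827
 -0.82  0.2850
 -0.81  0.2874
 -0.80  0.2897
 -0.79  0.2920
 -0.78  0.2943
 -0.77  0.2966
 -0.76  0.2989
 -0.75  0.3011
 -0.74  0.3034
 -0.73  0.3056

45.98

σ√T = 0.28·√0.25 = 0.1400
ln(S/K) + (r + σ²/2)T = ln(320/370) + (0.089 + 0.28²/2)·0.25 = -0.1452 + 0.0321 = -0.1131
d₁ = -0.1131 / 0.1400 = -0.8081 → -0.81
√T = √0.25 = 0.5000
φ(d₁) = φ(-0.81) = 0.2874
vega = S·φ(d₁)·√T = 320·0.2874·0.5000 = 45.9840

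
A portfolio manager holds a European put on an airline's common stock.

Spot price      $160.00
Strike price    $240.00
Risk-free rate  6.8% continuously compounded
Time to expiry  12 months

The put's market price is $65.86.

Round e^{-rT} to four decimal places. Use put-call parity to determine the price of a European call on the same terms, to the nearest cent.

e^(−rT) = e^(−0.068·1) = 0.9343
Put-call parity: C − P = S − K·e^(−rT) = 160 − 240·0.9343 = 160 − 224.2320 = -64.2320
C = P + (C − P) = 65.86 + (-64.2320) = 1.6280

$1.63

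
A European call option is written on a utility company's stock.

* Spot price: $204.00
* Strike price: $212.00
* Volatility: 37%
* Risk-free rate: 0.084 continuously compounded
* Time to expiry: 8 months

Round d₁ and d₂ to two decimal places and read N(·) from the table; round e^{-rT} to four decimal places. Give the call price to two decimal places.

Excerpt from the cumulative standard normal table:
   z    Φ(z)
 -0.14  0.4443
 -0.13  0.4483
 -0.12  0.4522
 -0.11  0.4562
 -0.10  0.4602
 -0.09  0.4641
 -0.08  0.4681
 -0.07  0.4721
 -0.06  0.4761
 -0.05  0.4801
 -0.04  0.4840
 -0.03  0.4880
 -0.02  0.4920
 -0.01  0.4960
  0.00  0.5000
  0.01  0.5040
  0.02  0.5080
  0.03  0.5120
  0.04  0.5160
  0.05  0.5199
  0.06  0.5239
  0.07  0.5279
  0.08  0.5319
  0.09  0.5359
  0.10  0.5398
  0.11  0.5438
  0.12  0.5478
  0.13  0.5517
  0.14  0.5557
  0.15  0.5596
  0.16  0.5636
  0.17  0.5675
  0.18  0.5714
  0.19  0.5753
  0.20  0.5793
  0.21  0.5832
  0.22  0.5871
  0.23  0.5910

σ√T = 0.37·√0.6667 = 0.3021
ln(S/K) + (r + σ²/2)T = ln(204/212) + (0.084 + 0.37²/2)·0.6667 = -0.0385 + 0.1016 = 0.0632
d₁ = 0.0632 / 0.3021 = 0.2091 ⇒ 0.21
d₂ = d₁ − σ√T = 0.2091 − 0.3021 = -0.0930 ⇒ -0.09
exp(−rT) = exp(−0.084·0.6667) = 0.9455
N(d₁) = N(0.21) = 0.5832;  N(d₂) = N(-0.09) = 0.4641
C = 204·0.5832 − 212·0.9455·0.4641 = 118.9728 − 93.0270 = 25.9458

$25.95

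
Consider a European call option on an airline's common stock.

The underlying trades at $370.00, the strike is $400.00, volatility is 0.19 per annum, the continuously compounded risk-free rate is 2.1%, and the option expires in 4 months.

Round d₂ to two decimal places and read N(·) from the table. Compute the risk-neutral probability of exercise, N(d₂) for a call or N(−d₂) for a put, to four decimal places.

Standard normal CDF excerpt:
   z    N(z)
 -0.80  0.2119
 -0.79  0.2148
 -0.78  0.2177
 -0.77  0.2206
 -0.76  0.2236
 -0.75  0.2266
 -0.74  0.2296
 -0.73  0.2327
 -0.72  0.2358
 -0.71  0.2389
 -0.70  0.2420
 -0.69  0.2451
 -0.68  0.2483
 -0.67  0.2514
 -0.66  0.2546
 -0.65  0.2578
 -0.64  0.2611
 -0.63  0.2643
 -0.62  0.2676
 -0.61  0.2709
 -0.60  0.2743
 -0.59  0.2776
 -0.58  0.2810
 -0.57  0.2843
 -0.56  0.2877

0.2420

σ√T = 0.19 × 0.5774 = 0.1097
ln(S/K) + (r + σ²/2)T = ln(370/400) + (0.021 + 0.19²/2)·0.3333 = -0.0780 + 0.0130 = -0.0649
d₁ = -0.0649 / 0.1097 = -0.5920 → -0.59
d₂ = d₁ − σ√T = -0.5920 − 0.1097 = -0.7017 → -0.70
Pr(exercise) under Q = N(d₂) = 0.2420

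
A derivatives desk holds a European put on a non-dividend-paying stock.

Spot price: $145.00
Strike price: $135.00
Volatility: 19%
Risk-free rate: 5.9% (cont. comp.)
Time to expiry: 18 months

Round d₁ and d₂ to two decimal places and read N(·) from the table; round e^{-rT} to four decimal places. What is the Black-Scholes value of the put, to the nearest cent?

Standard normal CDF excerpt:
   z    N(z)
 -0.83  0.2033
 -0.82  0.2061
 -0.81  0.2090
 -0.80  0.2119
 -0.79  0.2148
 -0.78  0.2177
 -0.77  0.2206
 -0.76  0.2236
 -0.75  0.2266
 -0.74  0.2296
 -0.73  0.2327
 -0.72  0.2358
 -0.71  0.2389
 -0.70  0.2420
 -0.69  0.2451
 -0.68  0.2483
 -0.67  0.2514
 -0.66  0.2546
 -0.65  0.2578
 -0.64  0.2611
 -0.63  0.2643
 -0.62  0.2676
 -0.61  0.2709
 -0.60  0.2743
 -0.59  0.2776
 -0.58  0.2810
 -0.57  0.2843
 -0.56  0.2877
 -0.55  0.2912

$4.40

σ√T = 0.19 × 1.2247 = 0.2327
d₁ = [ln(145/135) + (0.059 + 0.19²/2)·1.5] / 0.2327 = [0.0715 + 0.1156] / 0.2327 = 0.8038 which rounds to 0.80
d₂ = d₁ − σ√T = 0.8038 − 0.2327 = 0.5710 which rounds to 0.57
e^(−rT) = e^(−0.059·1.5) = 0.9153
P = 135·0.9153·N(-0.57) − 145·N(-0.80) = 135·0.9153·0.2843 − 145·0.2119 = 35.1297 − 30.7255 = 4.4042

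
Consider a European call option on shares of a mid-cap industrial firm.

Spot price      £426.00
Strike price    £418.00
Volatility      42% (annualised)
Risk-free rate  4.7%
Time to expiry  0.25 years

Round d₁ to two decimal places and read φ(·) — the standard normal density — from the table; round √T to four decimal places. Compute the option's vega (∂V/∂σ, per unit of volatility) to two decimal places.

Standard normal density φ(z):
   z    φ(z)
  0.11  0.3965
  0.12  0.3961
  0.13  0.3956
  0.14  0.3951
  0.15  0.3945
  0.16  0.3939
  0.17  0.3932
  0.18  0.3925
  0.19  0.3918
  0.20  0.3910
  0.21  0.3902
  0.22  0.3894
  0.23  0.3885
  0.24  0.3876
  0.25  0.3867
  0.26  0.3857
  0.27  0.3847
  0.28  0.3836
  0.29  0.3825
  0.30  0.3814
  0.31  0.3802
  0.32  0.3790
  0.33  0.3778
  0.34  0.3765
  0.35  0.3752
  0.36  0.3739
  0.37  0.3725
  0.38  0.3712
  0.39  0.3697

σ√T = 0.42·√0.25 = 0.2100
d₁ = [ln(426/418) + (0.047 + ½·0.42²)·0.25] / (σ√T) = (0.0190 + 0.0338) / 0.2100 = 0.2512 → 0.25
√T = √0.25 = 0.5000
φ(d₁) = φ(0.25) = 0.3867
vega = S·φ(d₁)·√T = 426·0.3867·0.5000 = 82.3671
(Call and put vega coincide under Black-Scholes.)

82.37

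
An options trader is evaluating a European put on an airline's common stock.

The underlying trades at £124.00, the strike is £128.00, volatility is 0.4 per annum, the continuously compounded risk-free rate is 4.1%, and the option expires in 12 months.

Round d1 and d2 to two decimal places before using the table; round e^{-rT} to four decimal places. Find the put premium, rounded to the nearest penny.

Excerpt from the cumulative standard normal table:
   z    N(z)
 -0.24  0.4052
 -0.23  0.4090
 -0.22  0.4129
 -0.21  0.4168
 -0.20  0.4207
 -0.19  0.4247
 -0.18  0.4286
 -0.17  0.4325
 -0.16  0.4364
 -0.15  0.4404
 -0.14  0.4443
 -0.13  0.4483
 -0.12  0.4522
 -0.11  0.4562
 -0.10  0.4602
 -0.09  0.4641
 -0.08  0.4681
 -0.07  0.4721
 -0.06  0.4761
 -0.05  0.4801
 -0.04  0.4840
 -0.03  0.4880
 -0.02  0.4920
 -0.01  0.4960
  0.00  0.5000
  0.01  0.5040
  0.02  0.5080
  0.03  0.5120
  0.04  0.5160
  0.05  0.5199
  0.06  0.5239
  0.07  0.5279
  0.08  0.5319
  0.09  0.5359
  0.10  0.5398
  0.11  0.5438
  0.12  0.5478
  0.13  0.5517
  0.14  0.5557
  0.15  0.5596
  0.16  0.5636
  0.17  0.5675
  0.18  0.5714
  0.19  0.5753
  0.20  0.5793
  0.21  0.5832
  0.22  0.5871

σ√T = 0.4 × 1.0000 = 0.4000
ln(S/K) + (r + σ²/2)T = ln(124/128) + (0.041 + 0.4²/2)·1 = -0.0317 + 0.1210 = 0.0893
d₁ = 0.0893 / 0.4000 = 0.2231 which rounds to 0.22
d₂ = d₁ − σ√T = 0.2231 − 0.4000 = -0.1769 which rounds to -0.18
e^(−rT) = e^(−0.041·1) = 0.9598
N(−d₂) = N(0.18) = 0.5714;  N(−d₁) = N(-0.22) = 0.4129
P = 128·0.9598·0.5714 − 124·0.4129 = 70.1990 − 51.1996 = 18.9994

£19.00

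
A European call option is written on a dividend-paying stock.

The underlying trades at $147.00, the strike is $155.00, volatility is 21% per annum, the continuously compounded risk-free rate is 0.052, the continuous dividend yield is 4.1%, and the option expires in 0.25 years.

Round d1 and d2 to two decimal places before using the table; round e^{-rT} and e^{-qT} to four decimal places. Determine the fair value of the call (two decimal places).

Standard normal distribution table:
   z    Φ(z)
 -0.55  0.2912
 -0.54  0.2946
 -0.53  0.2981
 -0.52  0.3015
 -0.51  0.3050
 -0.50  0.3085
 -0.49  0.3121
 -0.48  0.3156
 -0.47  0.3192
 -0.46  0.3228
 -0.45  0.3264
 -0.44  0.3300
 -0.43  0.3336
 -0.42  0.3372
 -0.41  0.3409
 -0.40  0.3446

T = 0.25;  σ√T = 0.1050
d₁ = [ln(147/155) + (0.052 − 0.041 + 0.21²/2)·0.25] / 0.1050 = [-0.0530 + 0.0083] / 0.1050 = -0.4260 which rounds to -0.43
d₂ = d₁ − σ√T = -0.4260 − 0.1050 = -0.5310 which rounds to -0.53
exp(−qT) = exp(−0.041·0.25) = 0.9898;  exp(−rT) = exp(−0.052·0.25) = 0.9871
N(d₁) = N(-0.43) = 0.3336;  N(d₂) = N(-0.53) = 0.2981
C = 147·0.9898·0.3336 − 155·0.9871·0.2981 = 48.5390 − 45.6094 = 2.9296

$2.93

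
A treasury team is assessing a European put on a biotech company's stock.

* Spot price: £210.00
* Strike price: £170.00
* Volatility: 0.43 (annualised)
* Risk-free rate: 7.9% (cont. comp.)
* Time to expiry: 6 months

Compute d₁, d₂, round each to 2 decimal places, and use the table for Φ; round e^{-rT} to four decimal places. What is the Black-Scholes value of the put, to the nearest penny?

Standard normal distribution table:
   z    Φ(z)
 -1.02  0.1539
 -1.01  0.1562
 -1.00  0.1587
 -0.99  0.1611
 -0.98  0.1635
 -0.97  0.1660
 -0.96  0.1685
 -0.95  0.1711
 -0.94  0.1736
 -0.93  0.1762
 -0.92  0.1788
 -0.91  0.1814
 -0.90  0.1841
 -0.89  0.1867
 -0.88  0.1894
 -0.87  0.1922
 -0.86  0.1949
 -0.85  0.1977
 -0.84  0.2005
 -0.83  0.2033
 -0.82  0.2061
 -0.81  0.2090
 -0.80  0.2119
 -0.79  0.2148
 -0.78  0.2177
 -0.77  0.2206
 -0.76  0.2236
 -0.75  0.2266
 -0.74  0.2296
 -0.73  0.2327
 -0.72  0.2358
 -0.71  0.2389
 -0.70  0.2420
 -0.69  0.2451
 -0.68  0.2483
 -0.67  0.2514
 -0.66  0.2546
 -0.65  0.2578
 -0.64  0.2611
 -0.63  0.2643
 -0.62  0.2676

T = 0.5;  σ√T = 0.3041
d₁ = [ln(210/170) + (0.079 + ½·0.43²)·0.5] / (σ√T) = (0.2113 + 0.0857) / 0.3041 = 0.9769 ≈ 0.98
d₂ = 0.9769 − 0.3041 = 0.6729 ≈ 0.67
exp(−rT) = exp(−0.079·0.5) = 0.9613
P = 170·0.9613·N(-0.67) − 210·N(-0.98) = 170·0.9613·0.2514 − 210·0.1635 = 41.0840 − 34.3350 = 6.7490

£6.75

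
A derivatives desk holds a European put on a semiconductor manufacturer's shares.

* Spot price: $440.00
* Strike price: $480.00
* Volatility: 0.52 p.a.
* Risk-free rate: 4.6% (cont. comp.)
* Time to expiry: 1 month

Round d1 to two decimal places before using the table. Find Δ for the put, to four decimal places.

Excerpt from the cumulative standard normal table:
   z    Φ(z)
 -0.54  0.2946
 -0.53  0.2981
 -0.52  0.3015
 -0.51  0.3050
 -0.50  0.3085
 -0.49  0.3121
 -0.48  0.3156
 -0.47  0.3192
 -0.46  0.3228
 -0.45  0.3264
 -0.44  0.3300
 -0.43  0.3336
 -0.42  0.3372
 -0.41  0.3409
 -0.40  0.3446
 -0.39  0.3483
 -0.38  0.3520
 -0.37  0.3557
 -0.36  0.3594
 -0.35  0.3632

σ√T = 0.52·√0.08333 = 0.1501
d₁ = [ln(440/480) + (0.046 + ½·0.52²)·0.08333] / (σ√T) = (-0.0870 + 0.0151) / 0.1501 = -0.4791 ≈ -0.48
N(d₁) = N(-0.48) = 0.3156
Δ_put = N(d₁) − 1 = 0.3156 − 1 = -0.6844

-0.6844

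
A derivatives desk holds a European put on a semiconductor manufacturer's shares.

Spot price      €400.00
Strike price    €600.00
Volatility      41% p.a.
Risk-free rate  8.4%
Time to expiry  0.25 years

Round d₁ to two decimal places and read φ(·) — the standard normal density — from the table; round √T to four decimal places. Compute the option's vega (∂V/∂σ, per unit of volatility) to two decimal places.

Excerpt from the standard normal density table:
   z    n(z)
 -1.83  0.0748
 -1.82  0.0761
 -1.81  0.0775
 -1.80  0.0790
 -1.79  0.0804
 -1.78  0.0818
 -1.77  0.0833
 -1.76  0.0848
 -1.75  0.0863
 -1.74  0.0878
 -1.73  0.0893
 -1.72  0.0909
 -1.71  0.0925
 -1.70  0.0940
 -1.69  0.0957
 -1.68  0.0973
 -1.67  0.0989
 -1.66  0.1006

σ√T = 0.41·√0.25 = 0.2050
d₁ = [ln(400/600) + (0.084 + 0.41²/2)·0.25] / 0.2050 = [-0.4055 + 0.0420] / 0.2050 = -1.7729 which rounds to -1.77
√T = √0.25 = 0.5000
φ(d₁) = φ(-1.77) = 0.0833
vega = S·φ(d₁)·√T = 400·0.0833·0.5000 = 16.6600
(The call has the same vega.)

16.66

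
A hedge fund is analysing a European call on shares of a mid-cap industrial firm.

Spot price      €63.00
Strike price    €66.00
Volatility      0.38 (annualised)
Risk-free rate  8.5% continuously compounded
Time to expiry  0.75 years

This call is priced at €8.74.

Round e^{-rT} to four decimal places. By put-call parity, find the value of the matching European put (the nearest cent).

e^(−rT) = e^(−0.085·0.75) = 0.9382
Put-call parity: C − P = S − K·e^(−rT) = 63 − 66·0.9382 = 63 − 61.9212 = 1.0788
P = C − (C − P) = 8.74 − (1.0788) = 7.6612

€7.66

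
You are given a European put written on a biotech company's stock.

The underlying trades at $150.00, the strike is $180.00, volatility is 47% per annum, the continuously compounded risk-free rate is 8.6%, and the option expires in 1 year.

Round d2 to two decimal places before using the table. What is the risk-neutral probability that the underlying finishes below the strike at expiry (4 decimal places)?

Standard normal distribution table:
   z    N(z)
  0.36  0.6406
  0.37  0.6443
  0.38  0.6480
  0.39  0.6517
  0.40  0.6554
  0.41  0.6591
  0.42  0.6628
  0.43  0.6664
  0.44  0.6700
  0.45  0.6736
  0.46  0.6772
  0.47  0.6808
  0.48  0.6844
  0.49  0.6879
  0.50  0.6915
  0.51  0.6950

0.6700

σ√T = 0.47·√1 = 0.4700
ln(S/K) + (r + σ²/2)T = ln(150/180) + (0.086 + 0.47²/2)·1 = -0.1823 + 0.1964 = 0.0141
d₁ = 0.0141 / 0.4700 = 0.0301 ≈ 0.03
d₂ = d₁ − σ√T = 0.0301 − 0.4700 = -0.4399 ≈ -0.44
Pr(exercise) under Q = N(−d₂) = N(0.44) = 0.6700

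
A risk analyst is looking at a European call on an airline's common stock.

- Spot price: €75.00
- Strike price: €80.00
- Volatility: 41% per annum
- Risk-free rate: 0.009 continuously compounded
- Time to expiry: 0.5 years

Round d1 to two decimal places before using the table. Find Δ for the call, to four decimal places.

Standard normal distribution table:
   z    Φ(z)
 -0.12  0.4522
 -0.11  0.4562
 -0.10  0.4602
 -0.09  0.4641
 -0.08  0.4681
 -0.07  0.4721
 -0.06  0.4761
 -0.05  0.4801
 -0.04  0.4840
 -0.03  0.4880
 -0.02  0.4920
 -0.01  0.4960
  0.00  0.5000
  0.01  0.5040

σ√T = 0.41·√0.5 = 0.2899
d₁ = [ln(75/80) + (0.009 + 0.41²/2)·0.5] / 0.2899 = [-0.0645 + 0.0465] / 0.2899 = -0.0621 ⇒ -0.06
N(d₁) = N(-0.06) = 0.4761
Δ_call = N(d₁) = 0.4761

0.4761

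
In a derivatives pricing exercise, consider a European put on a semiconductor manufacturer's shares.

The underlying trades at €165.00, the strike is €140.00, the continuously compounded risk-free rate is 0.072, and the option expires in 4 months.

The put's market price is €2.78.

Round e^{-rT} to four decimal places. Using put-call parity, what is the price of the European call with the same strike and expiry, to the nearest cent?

e^(−rT) = e^(−0.072·0.3333) = 0.9763
Put-call parity: C − P = S − K·e^(−rT) = 165 − 140·0.9763 = 165 − 136.6820 = 28.3180
C = P + (C − P) = 2.78 + (28.3180) = 31.0980

€31.10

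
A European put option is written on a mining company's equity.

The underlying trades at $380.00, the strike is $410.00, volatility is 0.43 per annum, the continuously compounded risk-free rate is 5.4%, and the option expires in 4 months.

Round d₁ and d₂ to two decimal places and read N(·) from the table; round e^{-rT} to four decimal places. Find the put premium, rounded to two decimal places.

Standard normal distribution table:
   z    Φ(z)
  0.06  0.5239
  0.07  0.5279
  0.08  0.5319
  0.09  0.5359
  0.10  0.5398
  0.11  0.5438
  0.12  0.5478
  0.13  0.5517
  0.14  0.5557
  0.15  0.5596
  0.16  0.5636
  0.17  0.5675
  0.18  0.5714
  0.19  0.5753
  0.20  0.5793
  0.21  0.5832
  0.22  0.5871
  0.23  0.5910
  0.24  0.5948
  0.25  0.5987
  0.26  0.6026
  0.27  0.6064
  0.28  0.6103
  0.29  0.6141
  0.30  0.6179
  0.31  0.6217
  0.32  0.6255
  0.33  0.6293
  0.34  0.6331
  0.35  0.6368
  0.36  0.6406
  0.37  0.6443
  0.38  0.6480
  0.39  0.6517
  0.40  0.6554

$51.33

σ√T = 0.43 × 0.5774 = 0.2483
ln(S/K) + (r + σ²/2)T = ln(380/410) + (0.054 + 0.43²/2)·0.3333 = -0.0760 + 0.0488 = -0.0272
d₁ = -0.0272 / 0.2483 = -0.1094 ≈ -0.11
d₂ = d₁ − σ√T = -0.1094 − 0.2483 = -0.3577 ≈ -0.36
e^(−rT) = e^(−0.054·0.3333) = 0.9822
P = 410·0.9822·N(0.36) − 380·N(0.11) = 410·0.9822·0.6406 − 380·0.5438 = 257.9709 − 206.6440 = 51.3269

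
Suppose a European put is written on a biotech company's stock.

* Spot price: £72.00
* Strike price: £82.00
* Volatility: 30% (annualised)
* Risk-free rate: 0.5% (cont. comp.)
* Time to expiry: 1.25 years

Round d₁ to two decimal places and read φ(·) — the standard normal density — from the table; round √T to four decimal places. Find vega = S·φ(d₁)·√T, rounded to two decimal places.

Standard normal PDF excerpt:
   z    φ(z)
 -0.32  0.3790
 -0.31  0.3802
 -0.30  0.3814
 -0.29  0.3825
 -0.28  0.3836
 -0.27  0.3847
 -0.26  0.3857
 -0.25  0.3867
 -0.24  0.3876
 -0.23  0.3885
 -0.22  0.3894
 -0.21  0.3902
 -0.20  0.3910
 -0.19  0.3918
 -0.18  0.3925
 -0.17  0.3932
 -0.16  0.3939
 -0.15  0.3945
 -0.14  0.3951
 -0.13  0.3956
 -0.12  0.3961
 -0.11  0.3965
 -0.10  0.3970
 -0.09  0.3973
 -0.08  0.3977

T = 1.25;  σ√T = 0.3354
d₁ = [ln(72/82) + (0.005 + 0.3²/2)·1.25] / 0.3354 = [-0.1301 + 0.0625] / 0.3354 = -0.2014 which rounds to -0.20
√T = √1.25 = 1.1180
φ(d₁) = φ(-0.20) = 0.3910
vega = S·φ(d₁)·√T = 72·0.3910·1.1180 = 31.4739

31.47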